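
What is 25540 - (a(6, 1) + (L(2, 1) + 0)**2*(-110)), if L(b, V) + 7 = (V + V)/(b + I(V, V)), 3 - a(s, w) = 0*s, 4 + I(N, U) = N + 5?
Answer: 60369/2 ≈ 30185.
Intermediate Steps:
I(N, U) = 1 + N (I(N, U) = -4 + (N + 5) = -4 + (5 + N) = 1 + N)
a(s, w) = 3 (a(s, w) = 3 - 0*s = 3 - 1*0 = 3 + 0 = 3)
L(b, V) = -7 + 2*V/(1 + V + b) (L(b, V) = -7 + (V + V)/(b + (1 + V)) = -7 + (2*V)/(1 + V + b) = -7 + 2*V/(1 + V + b))
25540 - (a(6, 1) + (L(2, 1) + 0)**2*(-110)) = 25540 - (3 + ((-7 - 7*2 - 5*1)/(1 + 1 + 2) + 0)**2*(-110)) = 25540 - (3 + ((-7 - 14 - 5)/4 + 0)**2*(-110)) = 25540 - (3 + ((1/4)*(-26) + 0)**2*(-110)) = 25540 - (3 + (-13/2 + 0)**2*(-110)) = 25540 - (3 + (-13/2)**2*(-110)) = 25540 - (3 + (169/4)*(-110)) = 25540 - (3 - 9295/2) = 25540 - 1*(-9289/2) = 25540 + 9289/2 = 60369/2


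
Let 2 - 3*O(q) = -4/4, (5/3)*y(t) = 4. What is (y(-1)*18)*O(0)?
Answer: 216/5 ≈ 43.200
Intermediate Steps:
y(t) = 12/5 (y(t) = (⅗)*4 = 12/5)
O(q) = 1 (O(q) = ⅔ - (-4)/(3*4) = ⅔ - ⅓*(-1) = ⅔ + ⅓ = 1)
(y(-1)*18)*O(0) = ((12/5)*18)*1 = (216/5)*1 = 216/5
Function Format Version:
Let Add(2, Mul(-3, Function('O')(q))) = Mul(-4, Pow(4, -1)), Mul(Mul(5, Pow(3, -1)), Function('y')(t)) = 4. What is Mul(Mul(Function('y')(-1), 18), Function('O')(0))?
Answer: Rational(216, 5) ≈ 43.200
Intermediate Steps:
Function('y')(t) = Rational(12, 5) (Function('y')(t) = Mul(Rational(3, 5), 4) = Rational(12, 5))
Function('O')(q) = 1 (Function('O')(q) = Add(Rational(2, 3), Mul(Rational(-1, 3), Mul(-4, Pow(4, -1)))) = Add(Rational(2, 3), Mul(Rational(-1, 3), Mul(-4, Rational(1, 4)))) = Add(Rational(2, 3), Mul(Rational(-1, 3), -1)) = Add(Rational(2, 3), Rational(1, 3)) = 1)
Mul(Mul(Function('y')(-1), 18), Function('O')(0)) = Mul(Mul(Rational(12, 5), 18), 1) = Mul(Rational(216, 5), 1) = Rational(216, 5)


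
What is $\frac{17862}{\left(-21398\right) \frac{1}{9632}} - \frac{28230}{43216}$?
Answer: $- \frac{142995728517}{17783384} \approx -8041.0$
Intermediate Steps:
$\frac{17862}{\left(-21398\right) \frac{1}{9632}} - \frac{28230}{43216} = \frac{17862}{\left(-21398\right) \frac{1}{9632}} - \frac{14115}{21608} = \frac{17862}{- \frac{10699}{4816}} - \frac{14115}{21608} = 17862 \left(- \frac{4816}{10699}\right) - \frac{14115}{21608} = - \frac{6617184}{823} - \frac{14115}{21608} = - \frac{142995728517}{17783384}$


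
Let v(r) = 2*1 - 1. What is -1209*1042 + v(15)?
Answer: -1259777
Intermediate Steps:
v(r) = 1 (v(r) = 2 - 1 = 1)
-1209*1042 + v(15) = -1209*1042 + 1 = -1259778 + 1 = -1259777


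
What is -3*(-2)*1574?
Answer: 9444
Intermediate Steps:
-3*(-2)*1574 = 6*1574 = 9444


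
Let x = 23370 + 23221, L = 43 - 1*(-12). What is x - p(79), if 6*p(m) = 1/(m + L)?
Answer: 37459163/804 ≈ 46591.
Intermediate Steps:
L = 55 (L = 43 + 12 = 55)
x = 46591
p(m) = 1/(6*(55 + m)) (p(m) = 1/(6*(m + 55)) = 1/(6*(55 + m)))
x - p(79) = 46591 - 1/(6*(55 + 79)) = 46591 - 1/(6*134) = 46591 - 1*1/804 = 46591 - 1/804 = 37459163/804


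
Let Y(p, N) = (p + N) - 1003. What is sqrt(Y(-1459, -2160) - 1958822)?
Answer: 2*I*sqrt(490861) ≈ 1401.2*I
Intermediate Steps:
Y(p, N) = -1003 + N + p (Y(p, N) = (N + p) - 1003 = -1003 + N + p)
sqrt(Y(-1459, -2160) - 1958822) = sqrt((-1003 - 2160 - 1459) - 1958822) = sqrt(-4622 - 1958822) = sqrt(-1963444) = 2*I*sqrt(490861)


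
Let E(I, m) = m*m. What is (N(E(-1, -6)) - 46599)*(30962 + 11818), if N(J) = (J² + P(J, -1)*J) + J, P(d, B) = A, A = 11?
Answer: -1919581380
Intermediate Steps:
P(d, B) = 11
E(I, m) = m²
N(J) = J² + 12*J (N(J) = (J² + 11*J) + J = J² + 12*J)
(N(E(-1, -6)) - 46599)*(30962 + 11818) = ((-6)²*(12 + (-6)²) - 46599)*(30962 + 11818) = (36*(12 + 36) - 46599)*42780 = (36*48 - 46599)*42780 = (1728 - 46599)*42780 = -44871*42780 = -1919581380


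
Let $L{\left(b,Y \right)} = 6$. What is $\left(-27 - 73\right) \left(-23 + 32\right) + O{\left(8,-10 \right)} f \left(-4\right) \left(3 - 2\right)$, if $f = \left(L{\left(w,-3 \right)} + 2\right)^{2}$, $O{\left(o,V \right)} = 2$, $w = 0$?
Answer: $-1412$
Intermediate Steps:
$f = 64$ ($f = \left(6 + 2\right)^{2} = 8^{2} = 64$)
$\left(-27 - 73\right) \left(-23 + 32\right) + O{\left(8,-10 \right)} f \left(-4\right) \left(3 - 2\right) = \left(-27 - 73\right) \left(-23 + 32\right) + 2 \cdot 64 \left(-4\right) \left(3 - 2\right) = \left(-100\right) 9 + 2 \left(- 256 \left(3 - 2\right)\right) = -900 + 2 \left(\left(-256\right) 1\right) = -900 + 2 \left(-256\right) = -900 - 512 = -1412$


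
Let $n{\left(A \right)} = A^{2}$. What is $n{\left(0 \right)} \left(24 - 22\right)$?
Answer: $0$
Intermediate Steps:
$n{\left(0 \right)} \left(24 - 22\right) = 0^{2} \left(24 - 22\right) = 0 \cdot 2 = 0$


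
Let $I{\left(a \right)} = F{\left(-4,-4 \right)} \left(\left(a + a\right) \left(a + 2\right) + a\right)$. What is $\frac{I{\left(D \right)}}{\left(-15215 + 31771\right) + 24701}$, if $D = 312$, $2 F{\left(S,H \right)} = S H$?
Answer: $\frac{1569984}{41257} \approx 38.054$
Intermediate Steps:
$F{\left(S,H \right)} = \frac{H S}{2}$ ($F{\left(S,H \right)} = \frac{S H}{2} = \frac{H S}{2}$)
$I{\left(a \right)} = 8 a + 16 a \left(2 + a\right)$ ($I{\left(a \right)} = \frac{1}{2} \left(-4\right) \left(-4\right) \left(\left(a + a\right) \left(a + 2\right) + a\right) = 8 \left(2 a \left(2 + a\right) + a\right) = 8 \left(a + 2 a \left(2 + a\right)\right) = 8 a + 16 a \left(2 + a\right)$)
$\frac{I{\left(D \right)}}{\left(-15215 + 31771\right) + 24701} = \frac{8 \cdot 312 \left(5 + 2 \cdot 312\right)}{\left(-15215 + 31771\right) + 24701} = \frac{8 \cdot 312 \left(5 + 624\right)}{16556 + 24701} = \frac{8 \cdot 312 \cdot 629}{41257} = 1569984 \cdot \frac{1}{41257} = \frac{1569984}{41257}$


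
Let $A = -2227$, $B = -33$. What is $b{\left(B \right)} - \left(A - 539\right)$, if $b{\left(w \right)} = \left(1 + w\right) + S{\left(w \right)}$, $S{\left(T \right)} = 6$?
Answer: $2740$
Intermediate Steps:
$b{\left(w \right)} = 7 + w$ ($b{\left(w \right)} = \left(1 + w\right) + 6 = 7 + w$)
$b{\left(B \right)} - \left(A - 539\right) = \left(7 - 33\right) - \left(-2227 - 539\right) = -26 - -2766 = -26 + 2766 = 2740$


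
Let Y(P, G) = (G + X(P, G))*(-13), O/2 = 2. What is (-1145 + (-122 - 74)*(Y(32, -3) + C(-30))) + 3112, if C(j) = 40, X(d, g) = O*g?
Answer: -44093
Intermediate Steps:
O = 4 (O = 2*2 = 4)
X(d, g) = 4*g
Y(P, G) = -65*G (Y(P, G) = (G + 4*G)*(-13) = (5*G)*(-13) = -65*G)
(-1145 + (-122 - 74)*(Y(32, -3) + C(-30))) + 3112 = (-1145 + (-122 - 74)*(-65*(-3) + 40)) + 3112 = (-1145 - 196*(195 + 40)) + 3112 = (-1145 - 196*235) + 3112 = (-1145 - 46060) + 3112 = -47205 + 3112 = -44093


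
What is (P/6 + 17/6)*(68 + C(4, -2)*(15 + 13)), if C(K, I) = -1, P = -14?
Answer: 20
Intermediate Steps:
(P/6 + 17/6)*(68 + C(4, -2)*(15 + 13)) = (-14/6 + 17/6)*(68 - (15 + 13)) = (-14*⅙ + 17*(⅙))*(68 - 1*28) = (-7/3 + 17/6)*(68 - 28) = (½)*40 = 20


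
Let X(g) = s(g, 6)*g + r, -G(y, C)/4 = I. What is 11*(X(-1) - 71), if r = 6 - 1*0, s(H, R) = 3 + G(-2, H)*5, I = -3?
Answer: -1408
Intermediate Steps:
G(y, C) = 12 (G(y, C) = -4*(-3) = 12)
s(H, R) = 63 (s(H, R) = 3 + 12*5 = 3 + 60 = 63)
r = 6 (r = 6 + 0 = 6)
X(g) = 6 + 63*g (X(g) = 63*g + 6 = 6 + 63*g)
11*(X(-1) - 71) = 11*((6 + 63*(-1)) - 71) = 11*((6 - 63) - 71) = 11*(-57 - 71) = 11*(-128) = -1408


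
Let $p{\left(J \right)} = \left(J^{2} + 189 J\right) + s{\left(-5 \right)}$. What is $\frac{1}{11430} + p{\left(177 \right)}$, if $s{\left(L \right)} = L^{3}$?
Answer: $\frac{739029511}{11430} \approx 64657.0$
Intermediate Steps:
$p{\left(J \right)} = -125 + J^{2} + 189 J$ ($p{\left(J \right)} = \left(J^{2} + 189 J\right) + \left(-5\right)^{3} = \left(J^{2} + 189 J\right) - 125 = -125 + J^{2} + 189 J$)
$\frac{1}{11430} + p{\left(177 \right)} = \frac{1}{11430} + \left(-125 + 177^{2} + 189 \cdot 177\right) = \frac{1}{11430} + \left(-125 + 31329 + 33453\right) = \frac{1}{11430} + 64657 = \frac{739029511}{11430}$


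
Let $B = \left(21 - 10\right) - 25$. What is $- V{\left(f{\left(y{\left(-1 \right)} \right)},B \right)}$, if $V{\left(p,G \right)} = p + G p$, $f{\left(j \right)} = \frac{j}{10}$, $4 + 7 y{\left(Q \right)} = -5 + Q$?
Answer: $- \frac{13}{7} \approx -1.8571$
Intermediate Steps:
$y{\left(Q \right)} = - \frac{9}{7} + \frac{Q}{7}$ ($y{\left(Q \right)} = - \frac{4}{7} + \frac{-5 + Q}{7} = - \frac{4}{7} + \left(- \frac{5}{7} + \frac{Q}{7}\right) = - \frac{9}{7} + \frac{Q}{7}$)
$f{\left(j \right)} = \frac{j}{10}$ ($f{\left(j \right)} = j \frac{1}{10} = \frac{j}{10}$)
$B = -14$ ($B = 11 - 25 = -14$)
$- V{\left(f{\left(y{\left(-1 \right)} \right)},B \right)} = - \frac{- \frac{9}{7} + \frac{1}{7} \left(-1\right)}{10} \left(1 - 14\right) = - \frac{- \frac{9}{7} - \frac{1}{7}}{10} \left(-13\right) = - \frac{1}{10} \left(- \frac{10}{7}\right) \left(-13\right) = - \frac{\left(-1\right) \left(-13\right)}{7} = \left(-1\right) \frac{13}{7} = - \frac{13}{7}$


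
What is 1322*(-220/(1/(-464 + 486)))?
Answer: -6398480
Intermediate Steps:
1322*(-220/(1/(-464 + 486))) = 1322*(-220/(1/22)) = 1322*(-220/1/22) = 1322*(-220*22) = 1322*(-4840) = -6398480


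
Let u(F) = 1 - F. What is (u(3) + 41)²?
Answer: 1521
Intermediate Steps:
(u(3) + 41)² = ((1 - 1*3) + 41)² = ((1 - 3) + 41)² = (-2 + 41)² = 39² = 1521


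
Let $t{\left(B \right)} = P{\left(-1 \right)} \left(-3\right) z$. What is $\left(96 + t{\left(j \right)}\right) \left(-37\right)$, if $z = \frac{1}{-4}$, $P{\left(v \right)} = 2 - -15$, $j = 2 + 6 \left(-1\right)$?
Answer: $- \frac{16095}{4} \approx -4023.8$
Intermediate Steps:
$j = -4$ ($j = 2 - 6 = -4$)
$P{\left(v \right)} = 17$ ($P{\left(v \right)} = 2 + 15 = 17$)
$z = - \frac{1}{4} \approx -0.25$
$t{\left(B \right)} = \frac{51}{4}$ ($t{\left(B \right)} = 17 \left(-3\right) \left(- \frac{1}{4}\right) = \left(-51\right) \left(- \frac{1}{4}\right) = \frac{51}{4}$)
$\left(96 + t{\left(j \right)}\right) \left(-37\right) = \left(96 + \frac{51}{4}\right) \left(-37\right) = \frac{435}{4} \left(-37\right) = - \frac{16095}{4}$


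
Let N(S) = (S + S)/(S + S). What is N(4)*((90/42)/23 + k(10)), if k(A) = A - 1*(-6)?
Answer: 2591/161 ≈ 16.093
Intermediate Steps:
N(S) = 1 (N(S) = (2*S)/((2*S)) = (2*S)*(1/(2*S)) = 1)
k(A) = 6 + A (k(A) = A + 6 = 6 + A)
N(4)*((90/42)/23 + k(10)) = 1*((90/42)/23 + (6 + 10)) = 1*((90*(1/42))*(1/23) + 16) = 1*((15/7)*(1/23) + 16) = 1*(15/161 + 16) = 1*(2591/161) = 2591/161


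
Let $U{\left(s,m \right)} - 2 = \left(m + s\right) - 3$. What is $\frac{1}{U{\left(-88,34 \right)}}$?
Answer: $- \frac{1}{55} \approx -0.018182$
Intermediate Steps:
$U{\left(s,m \right)} = -1 + m + s$ ($U{\left(s,m \right)} = 2 - \left(3 - m - s\right) = 2 + \left(-3 + m + s\right) = -1 + m + s$)
$\frac{1}{U{\left(-88,34 \right)}} = \frac{1}{-1 + 34 - 88} = \frac{1}{-55} = - \frac{1}{55}$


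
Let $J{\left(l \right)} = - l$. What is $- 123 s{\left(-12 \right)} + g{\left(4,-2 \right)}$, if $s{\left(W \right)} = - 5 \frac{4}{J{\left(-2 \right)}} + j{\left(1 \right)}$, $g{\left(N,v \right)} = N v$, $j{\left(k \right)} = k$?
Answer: $1099$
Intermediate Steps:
$s{\left(W \right)} = -9$ ($s{\left(W \right)} = - 5 \frac{4}{\left(-1\right) \left(-2\right)} + 1 = - 5 \cdot \frac{4}{2} + 1 = - 5 \cdot 4 \cdot \frac{1}{2} + 1 = \left(-5\right) 2 + 1 = -10 + 1 = -9$)
$- 123 s{\left(-12 \right)} + g{\left(4,-2 \right)} = \left(-123\right) \left(-9\right) + 4 \left(-2\right) = 1107 - 8 = 1099$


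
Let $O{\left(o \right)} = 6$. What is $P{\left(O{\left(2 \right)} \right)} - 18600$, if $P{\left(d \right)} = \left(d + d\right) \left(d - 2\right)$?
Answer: $-18552$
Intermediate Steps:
$P{\left(d \right)} = 2 d \left(-2 + d\right)$
$P{\left(O{\left(2 \right)} \right)} - 18600 = 2 \cdot 6 \left(-2 + 6\right) - 18600 = 2 \cdot 6 \cdot 4 - 18600 = 48 - 18600 = -18552$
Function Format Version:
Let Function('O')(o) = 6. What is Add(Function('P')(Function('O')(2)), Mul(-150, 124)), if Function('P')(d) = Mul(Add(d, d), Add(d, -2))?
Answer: -18552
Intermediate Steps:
Function('P')(d) = Mul(2, d, Add(-2, d)) (Function('P')(d) = Mul(Mul(2, d), Add(-2, d)) = Mul(2, d, Add(-2, d)))
Add(Function('P')(Function('O')(2)), Mul(-150, 124)) = Add(Mul(2, 6, Add(-2, 6)), Mul(-150, 124)) = Add(Mul(2, 6, 4), -18600) = Add(48, -18600) = -18552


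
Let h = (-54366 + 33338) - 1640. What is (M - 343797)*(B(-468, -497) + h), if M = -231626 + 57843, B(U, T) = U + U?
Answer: 12216958320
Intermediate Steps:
B(U, T) = 2*U
h = -22668 (h = -21028 - 1640 = -22668)
M = -173783
(M - 343797)*(B(-468, -497) + h) = (-173783 - 343797)*(2*(-468) - 22668) = -517580*(-936 - 22668) = -517580*(-23604) = 12216958320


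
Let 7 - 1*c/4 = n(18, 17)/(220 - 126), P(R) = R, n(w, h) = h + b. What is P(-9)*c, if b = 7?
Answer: -11412/47 ≈ -242.81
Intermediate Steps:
n(w, h) = 7 + h (n(w, h) = h + 7 = 7 + h)
c = 1268/47 (c = 28 - 4*(7 + 17)/(220 - 126) = 28 - 96/94 = 28 - 4*12/47 = 28 - 48/47 = 1268/47 ≈ 26.979)
P(-9)*c = -9*1268/47 = -11412/47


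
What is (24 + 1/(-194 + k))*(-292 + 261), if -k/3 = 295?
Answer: -802745/1079 ≈ -743.97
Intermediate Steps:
k = -885 (k = -3*295 = -885)
(24 + 1/(-194 + k))*(-292 + 261) = (24 + 1/(-194 - 885))*(-292 + 261) = (24 + 1/(-1079))*(-31) = (24 - 1/1079)*(-31) = (25895/1079)*(-31) = -802745/1079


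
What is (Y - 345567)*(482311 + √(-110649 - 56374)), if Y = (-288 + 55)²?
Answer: -140486583458 - 291278*I*√167023 ≈ -1.4049e+11 - 1.1904e+8*I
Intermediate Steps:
Y = 54289 (Y = (-233)² = 54289)
(Y - 345567)*(482311 + √(-110649 - 56374)) = (54289 - 345567)*(482311 + √(-110649 - 56374)) = -291278*(482311 + √(-167023)) = -291278*(482311 + I*√167023) = -140486583458 - 291278*I*√167023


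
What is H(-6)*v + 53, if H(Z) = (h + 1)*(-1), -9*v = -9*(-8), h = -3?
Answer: 37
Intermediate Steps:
v = -8 (v = -(-1)*(-8) = -⅑*72 = -8)
H(Z) = 2 (H(Z) = (-3 + 1)*(-1) = -2*(-1) = 2)
H(-6)*v + 53 = 2*(-8) + 53 = -16 + 53 = 37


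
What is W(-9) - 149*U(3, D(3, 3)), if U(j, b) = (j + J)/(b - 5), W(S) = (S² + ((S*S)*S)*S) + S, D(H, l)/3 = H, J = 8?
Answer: 24893/4 ≈ 6223.3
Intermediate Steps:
D(H, l) = 3*H
W(S) = S + S² + S⁴ (W(S) = (S² + (S²*S)*S) + S = (S² + S³*S) + S = (S² + S⁴) + S = S + S² + S⁴)
U(j, b) = (8 + j)/(-5 + b) (U(j, b) = (j + 8)/(b - 5) = (8 + j)/(-5 + b))
W(-9) - 149*U(3, D(3, 3)) = -9*(1 - 9 + (-9)³) - 149*(8 + 3)/(-5 + 3*3) = -9*(1 - 9 - 729) - 149*11/(-5 + 9) = -9*(-737) - 149*11/4 = 6633 - 149*11/4 = 6633 - 1639/4 = 24893/4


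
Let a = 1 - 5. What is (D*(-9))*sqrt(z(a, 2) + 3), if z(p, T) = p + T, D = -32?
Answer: 288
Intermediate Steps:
a = -4
z(p, T) = T + p
(D*(-9))*sqrt(z(a, 2) + 3) = (-32*(-9))*sqrt((2 - 4) + 3) = 288*sqrt(-2 + 3) = 288*sqrt(1) = 288*1 = 288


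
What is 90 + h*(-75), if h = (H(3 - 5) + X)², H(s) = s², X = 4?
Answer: -4710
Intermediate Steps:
h = 64 (h = ((3 - 5)² + 4)² = ((-2)² + 4)² = (4 + 4)² = 8² = 64)
90 + h*(-75) = 90 + 64*(-75) = 90 - 4800 = -4710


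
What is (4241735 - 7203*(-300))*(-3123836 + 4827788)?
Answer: 10909782713520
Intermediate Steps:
(4241735 - 7203*(-300))*(-3123836 + 4827788) = (4241735 + 2160900)*1703952 = 6402635*1703952 = 10909782713520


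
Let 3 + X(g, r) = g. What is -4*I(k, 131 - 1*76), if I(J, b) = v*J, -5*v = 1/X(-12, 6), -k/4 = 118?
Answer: 1888/75 ≈ 25.173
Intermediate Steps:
k = -472 (k = -4*118 = -472)
X(g, r) = -3 + g
v = 1/75 (v = -1/(5*(-3 - 12)) = -⅕/(-15) = -⅕*(-1/15) = 1/75 ≈ 0.013333)
I(J, b) = J/75
-4*I(k, 131 - 1*76) = -4*(-472)/75 = -4*(-472/75) = 1888/75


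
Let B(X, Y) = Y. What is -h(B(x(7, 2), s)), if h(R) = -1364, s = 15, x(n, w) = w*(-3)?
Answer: 1364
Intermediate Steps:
x(n, w) = -3*w
-h(B(x(7, 2), s)) = -1*(-1364) = 1364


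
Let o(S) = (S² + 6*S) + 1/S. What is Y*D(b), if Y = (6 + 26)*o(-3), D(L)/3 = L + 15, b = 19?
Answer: -30464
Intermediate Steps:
o(S) = 1/S + S² + 6*S (o(S) = (S² + 6*S) + 1/S = 1/S + S² + 6*S)
D(L) = 45 + 3*L (D(L) = 3*(L + 15) = 3*(15 + L) = 45 + 3*L)
Y = -896/3 (Y = (6 + 26)*((1 + (-3)²*(6 - 3))/(-3)) = 32*(-(1 + 9*3)/3) = 32*(-(1 + 27)/3) = 32*(-⅓*28) = 32*(-28/3) = -896/3 ≈ -298.67)
Y*D(b) = -896*(45 + 3*19)/3 = -896*(45 + 57)/3 = -896/3*102 = -30464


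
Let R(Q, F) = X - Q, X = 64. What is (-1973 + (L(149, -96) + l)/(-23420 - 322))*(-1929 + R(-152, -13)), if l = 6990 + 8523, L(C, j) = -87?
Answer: 4459356972/1319 ≈ 3.3809e+6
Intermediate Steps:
l = 15513
R(Q, F) = 64 - Q
(-1973 + (L(149, -96) + l)/(-23420 - 322))*(-1929 + R(-152, -13)) = (-1973 + (-87 + 15513)/(-23420 - 322))*(-1929 + (64 - 1*(-152))) = (-1973 + 15426/(-23742))*(-1929 + (64 + 152)) = (-1973 + 15426*(-1/23742))*(-1929 + 216) = (-1973 - 857/1319)*(-1713) = -2603244/1319*(-1713) = 4459356972/1319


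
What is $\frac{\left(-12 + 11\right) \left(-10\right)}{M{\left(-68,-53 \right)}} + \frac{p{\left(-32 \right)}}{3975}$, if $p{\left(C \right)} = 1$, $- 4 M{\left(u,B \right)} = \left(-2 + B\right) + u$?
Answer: $\frac{53041}{162975} \approx 0.32545$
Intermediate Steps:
$M{\left(u,B \right)} = \frac{1}{2} - \frac{B}{4} - \frac{u}{4}$ ($M{\left(u,B \right)} = - \frac{\left(-2 + B\right) + u}{4} = - \frac{-2 + B + u}{4} = \frac{1}{2} - \frac{B}{4} - \frac{u}{4}$)
$\frac{\left(-12 + 11\right) \left(-10\right)}{M{\left(-68,-53 \right)}} + \frac{p{\left(-32 \right)}}{3975} = \frac{\left(-12 + 11\right) \left(-10\right)}{\frac{1}{2} - - \frac{53}{4} - -17} + 1 \cdot \frac{1}{3975} = \frac{\left(-1\right) \left(-10\right)}{\frac{1}{2} + \frac{53}{4} + 17} + 1 \cdot \frac{1}{3975} = \frac{10}{\frac{123}{4}} + \frac{1}{3975} = 10 \cdot \frac{4}{123} + \frac{1}{3975} = \frac{40}{123} + \frac{1}{3975} = \frac{53041}{162975}$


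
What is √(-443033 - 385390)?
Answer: 3*I*√92047 ≈ 910.18*I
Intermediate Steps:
√(-443033 - 385390) = √(-828423) = 3*I*√92047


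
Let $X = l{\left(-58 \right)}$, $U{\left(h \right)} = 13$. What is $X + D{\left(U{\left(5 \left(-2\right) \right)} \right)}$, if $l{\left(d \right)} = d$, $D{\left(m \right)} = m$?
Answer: $-45$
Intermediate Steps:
$X = -58$
$X + D{\left(U{\left(5 \left(-2\right) \right)} \right)} = -58 + 13 = -45$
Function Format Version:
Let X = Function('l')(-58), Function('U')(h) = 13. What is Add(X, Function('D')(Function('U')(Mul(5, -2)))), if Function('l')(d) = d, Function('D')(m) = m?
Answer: -45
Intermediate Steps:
X = -58
Add(X, Function('D')(Function('U')(Mul(5, -2)))) = Add(-58, 13) = -45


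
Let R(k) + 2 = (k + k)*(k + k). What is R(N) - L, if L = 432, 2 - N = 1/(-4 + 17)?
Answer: -70846/169 ≈ -419.21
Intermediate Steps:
N = 25/13 (N = 2 - 1/(-4 + 17) = 2 - 1/13 = 25/13 ≈ 1.9231)
R(k) = -2 + 4*k² (R(k) = -2 + (k + k)*(k + k) = -2 + (2*k)*(2*k) = -2 + 4*k²)
R(N) - L = (-2 + 4*(25/13)²) - 1*432 = (-2 + 4*(625/169)) - 432 = (-2 + 2500/169) - 432 = 2162/169 - 432 = -70846/169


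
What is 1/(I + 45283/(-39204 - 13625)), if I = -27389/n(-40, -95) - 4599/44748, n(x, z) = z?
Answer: 3564749980/1024314244501 ≈ 0.0034801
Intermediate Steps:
I = 136129563/472340 (I = -27389/(-95) - 4599/44748 = -27389*(-1/95) - 4599*1/44748 = 27389/95 - 511/4972 = 136129563/472340 ≈ 288.20)
1/(I + 45283/(-39204 - 13625)) = 1/(136129563/472340 + 45283/(-39204 - 13625)) = 1/(136129563/472340 + 45283/(-52829)) = 1/(136129563/472340 + 45283*(-1/52829)) = 1/(136129563/472340 - 6469/7547) = 1/(1024314244501/3564749980) = 3564749980/1024314244501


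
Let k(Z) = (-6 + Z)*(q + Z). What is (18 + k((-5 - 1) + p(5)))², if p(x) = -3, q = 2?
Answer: 15129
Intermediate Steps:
k(Z) = (-6 + Z)*(2 + Z)
(18 + k((-5 - 1) + p(5)))² = (18 + (-12 + ((-5 - 1) - 3)² - 4*((-5 - 1) - 3)))² = (18 + (-12 + (-6 - 3)² - 4*(-6 - 3)))² = (18 + (-12 + (-9)² - 4*(-9)))² = (18 + (-12 + 81 + 36))² = (18 + 105)² = 123² = 15129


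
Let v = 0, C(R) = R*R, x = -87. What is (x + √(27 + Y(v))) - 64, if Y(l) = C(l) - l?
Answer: -151 + 3*√3 ≈ -145.80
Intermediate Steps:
C(R) = R²
Y(l) = l² - l
(x + √(27 + Y(v))) - 64 = (-87 + √(27 + 0*(-1 + 0))) - 64 = (-87 + √(27 + 0*(-1))) - 64 = (-87 + √(27 + 0)) - 64 = (-87 + √27) - 64 = (-87 + 3*√3) - 64 = -151 + 3*√3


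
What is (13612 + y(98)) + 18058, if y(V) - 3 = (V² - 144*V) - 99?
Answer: 27066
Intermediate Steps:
y(V) = -96 + V² - 144*V (y(V) = 3 + ((V² - 144*V) - 99) = 3 + (-99 + V² - 144*V) = -96 + V² - 144*V)
(13612 + y(98)) + 18058 = (13612 + (-96 + 98² - 144*98)) + 18058 = (13612 + (-96 + 9604 - 14112)) + 18058 = (13612 - 4604) + 18058 = 9008 + 18058 = 27066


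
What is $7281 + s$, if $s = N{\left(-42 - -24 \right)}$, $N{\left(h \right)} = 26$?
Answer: $7307$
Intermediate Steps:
$s = 26$
$7281 + s = 7281 + 26 = 7307$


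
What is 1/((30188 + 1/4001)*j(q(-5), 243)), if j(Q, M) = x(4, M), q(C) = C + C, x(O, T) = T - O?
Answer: 4001/28866943171 ≈ 1.3860e-7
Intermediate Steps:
q(C) = 2*C
j(Q, M) = -4 + M (j(Q, M) = M - 1*4 = M - 4 = -4 + M)
1/((30188 + 1/4001)*j(q(-5), 243)) = 1/((30188 + 1/4001)*(-4 + 243)) = 1/((30188 + 1/4001)*239) = (1/239)/(120782189/4001) = (4001/120782189)*(1/239) = 4001/28866943171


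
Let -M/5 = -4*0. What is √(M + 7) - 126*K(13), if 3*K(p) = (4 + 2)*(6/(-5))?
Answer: 1512/5 + √7 ≈ 305.05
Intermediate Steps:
K(p) = -12/5 (K(p) = ((4 + 2)*(6/(-5)))/3 = (6*(6*(-⅕)))/3 = (6*(-6/5))/3 = (⅓)*(-36/5) = -12/5)
M = 0 (M = -(-20)*0 = -5*0 = 0)
√(M + 7) - 126*K(13) = √(0 + 7) - 126*(-12/5) = √7 + 1512/5 = 1512/5 + √7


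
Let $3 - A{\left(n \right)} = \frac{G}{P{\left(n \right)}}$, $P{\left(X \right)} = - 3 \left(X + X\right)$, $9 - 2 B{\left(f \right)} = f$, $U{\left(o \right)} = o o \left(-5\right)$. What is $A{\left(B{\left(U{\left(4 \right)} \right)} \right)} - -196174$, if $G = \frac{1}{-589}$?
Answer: $\frac{30851383550}{157263} \approx 1.9618 \cdot 10^{5}$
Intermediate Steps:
$U{\left(o \right)} = - 5 o^{2}$ ($U{\left(o \right)} = o^{2} \left(-5\right) = - 5 o^{2}$)
$B{\left(f \right)} = \frac{9}{2} - \frac{f}{2}$
$P{\left(X \right)} = - 6 X$ ($P{\left(X \right)} = - 3 \cdot 2 X = - 6 X$)
$G = - \frac{1}{589} \approx -0.0016978$
$A{\left(n \right)} = 3 - \frac{1}{3534 n}$ ($A{\left(n \right)} = 3 - - \frac{1}{589 \left(- 6 n\right)} = 3 - - \frac{\left(- \frac{1}{6}\right) \frac{1}{n}}{589} = 3 - \frac{1}{3534 n}$)
$A{\left(B{\left(U{\left(4 \right)} \right)} \right)} - -196174 = \left(3 - \frac{1}{3534 \left(\frac{9}{2} - \frac{\left(-5\right) 4^{2}}{2}\right)}\right) - -196174 = \left(3 - \frac{1}{3534 \left(\frac{9}{2} - \frac{\left(-5\right) 16}{2}\right)}\right) + 196174 = \left(3 - \frac{1}{3534 \left(\frac{9}{2} - -40\right)}\right) + 196174 = \left(3 - \frac{1}{3534 \left(\frac{9}{2} + 40\right)}\right) + 196174 = \left(3 - \frac{1}{3534 \cdot \frac{89}{2}}\right) + 196174 = \left(3 - \frac{1}{157263}\right) + 196174 = \frac{471788}{157263} + 196174 = \frac{30851383550}{157263}$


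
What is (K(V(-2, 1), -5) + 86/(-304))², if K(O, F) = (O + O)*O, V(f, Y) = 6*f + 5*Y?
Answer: 220611609/23104 ≈ 9548.6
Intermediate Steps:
V(f, Y) = 5*Y + 6*f
K(O, F) = 2*O² (K(O, F) = (2*O)*O = 2*O²)
(K(V(-2, 1), -5) + 86/(-304))² = (2*(5*1 + 6*(-2))² + 86/(-304))² = (2*(5 - 12)² + 86*(-1/304))² = (2*(-7)² - 43/152)² = (2*49 - 43/152)² = (98 - 43/152)² = (14853/152)² = 220611609/23104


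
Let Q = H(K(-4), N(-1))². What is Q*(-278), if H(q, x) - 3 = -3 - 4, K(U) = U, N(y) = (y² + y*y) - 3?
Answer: -4448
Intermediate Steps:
N(y) = -3 + 2*y² (N(y) = (y² + y²) - 3 = 2*y² - 3 = -3 + 2*y²)
H(q, x) = -4 (H(q, x) = 3 + (-3 - 4) = 3 - 7 = -4)
Q = 16 (Q = (-4)² = 16)
Q*(-278) = 16*(-278) = -4448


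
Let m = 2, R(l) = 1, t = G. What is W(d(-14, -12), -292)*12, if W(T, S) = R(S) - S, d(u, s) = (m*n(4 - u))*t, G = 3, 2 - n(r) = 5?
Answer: 3516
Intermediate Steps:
n(r) = -3 (n(r) = 2 - 1*5 = 2 - 5 = -3)
t = 3
d(u, s) = -18 (d(u, s) = (2*(-3))*3 = -6*3 = -18)
W(T, S) = 1 - S
W(d(-14, -12), -292)*12 = (1 - 1*(-292))*12 = (1 + 292)*12 = 293*12 = 3516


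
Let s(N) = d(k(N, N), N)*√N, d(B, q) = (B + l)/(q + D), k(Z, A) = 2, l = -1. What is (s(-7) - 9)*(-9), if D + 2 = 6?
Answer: 81 + 3*I*√7 ≈ 81.0 + 7.9373*I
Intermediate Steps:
D = 4 (D = -2 + 6 = 4)
d(B, q) = (-1 + B)/(4 + q) (d(B, q) = (B - 1)/(q + 4) = (-1 + B)/(4 + q))
s(N) = √N/(4 + N) (s(N) = ((-1 + 2)/(4 + N))*√N = (1/(4 + N))*√N = √N/(4 + N))
(s(-7) - 9)*(-9) = (√(-7)/(4 - 7) - 9)*(-9) = ((I*√7)/(-3) - 9)*(-9) = ((I*√7)*(-⅓) - 9)*(-9) = (-I*√7/3 - 9)*(-9) = (-9 - I*√7/3)*(-9) = 81 + 3*I*√7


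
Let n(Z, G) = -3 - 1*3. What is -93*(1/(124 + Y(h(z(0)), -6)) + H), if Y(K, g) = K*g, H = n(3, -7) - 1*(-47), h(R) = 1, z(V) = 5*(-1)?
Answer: -450027/118 ≈ -3813.8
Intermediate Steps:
z(V) = -5
n(Z, G) = -6 (n(Z, G) = -3 - 3 = -6)
H = 41 (H = -6 - 1*(-47) = -6 + 47 = 41)
-93*(1/(124 + Y(h(z(0)), -6)) + H) = -93*(1/(124 + 1*(-6)) + 41) = -93*(1/(124 - 6) + 41) = -93*(1/118 + 41) = -93*4839/118 = -450027/118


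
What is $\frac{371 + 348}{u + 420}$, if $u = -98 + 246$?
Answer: $\frac{719}{568} \approx 1.2658$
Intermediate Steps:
$u = 148$
$\frac{371 + 348}{u + 420} = \frac{371 + 348}{148 + 420} = \frac{719}{568}$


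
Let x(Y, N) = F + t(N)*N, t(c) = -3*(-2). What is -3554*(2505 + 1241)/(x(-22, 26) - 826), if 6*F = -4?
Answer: 9984963/503 ≈ 19851.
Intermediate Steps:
t(c) = 6
F = -2/3 (F = (1/6)*(-4) = -2/3 ≈ -0.66667)
x(Y, N) = -2/3 + 6*N
-3554*(2505 + 1241)/(x(-22, 26) - 826) = -3554*(2505 + 1241)/((-2/3 + 6*26) - 826) = -3554*3746/((-2/3 + 156) - 826) = -3554*3746/(466/3 - 826) = -3554/((-2012/3*1/3746)) = -3554/(-1006/5619) = -3554*(-5619/1006) = 9984963/503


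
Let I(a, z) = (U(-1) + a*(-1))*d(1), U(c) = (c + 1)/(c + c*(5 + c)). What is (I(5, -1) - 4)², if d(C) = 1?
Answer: 81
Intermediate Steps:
U(c) = (1 + c)/(c + c*(5 + c))
I(a, z) = -a (I(a, z) = ((1 - 1)/((-1)*(6 - 1)) + a*(-1))*1 = (-1*0/5 - a)*1 = (-1*⅕*0 - a)*1 = (0 - a)*1 = -a*1 = -a)
(I(5, -1) - 4)² = (-1*5 - 4)² = (-5 - 4)² = (-9)² = 81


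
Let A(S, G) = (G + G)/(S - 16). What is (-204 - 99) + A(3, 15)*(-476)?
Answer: 10341/13 ≈ 795.46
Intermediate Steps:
A(S, G) = 2*G/(-16 + S) (A(S, G) = (2*G)/(-16 + S) = 2*G/(-16 + S))
(-204 - 99) + A(3, 15)*(-476) = (-204 - 99) + (2*15/(-16 + 3))*(-476) = -303 + (2*15/(-13))*(-476) = -303 + (2*15*(-1/13))*(-476) = -303 - 30/13*(-476) = -303 + 14280/13 = 10341/13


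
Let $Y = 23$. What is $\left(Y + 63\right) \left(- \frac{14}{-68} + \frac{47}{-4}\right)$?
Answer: $- \frac{33755}{34} \approx -992.79$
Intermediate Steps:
$\left(Y + 63\right) \left(- \frac{14}{-68} + \frac{47}{-4}\right) = \left(23 + 63\right) \left(- \frac{14}{-68} + \frac{47}{-4}\right) = 86 \left(\left(-14\right) \left(- \frac{1}{68}\right) + 47 \left(- \frac{1}{4}\right)\right) = 86 \left(\frac{7}{34} - \frac{47}{4}\right) = 86 \left(- \frac{785}{68}\right) = - \frac{33755}{34}$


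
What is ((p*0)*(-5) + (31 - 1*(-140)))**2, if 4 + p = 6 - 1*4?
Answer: 29241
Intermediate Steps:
p = -2 (p = -4 + (6 - 1*4) = -4 + (6 - 4) = -4 + 2 = -2)
((p*0)*(-5) + (31 - 1*(-140)))**2 = (-2*0*(-5) + (31 - 1*(-140)))**2 = (0*(-5) + (31 + 140))**2 = (0 + 171)**2 = 171**2 = 29241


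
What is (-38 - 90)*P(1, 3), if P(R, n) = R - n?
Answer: 256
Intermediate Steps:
(-38 - 90)*P(1, 3) = (-38 - 90)*(1 - 1*3) = -128*(1 - 3) = -128*(-2) = 256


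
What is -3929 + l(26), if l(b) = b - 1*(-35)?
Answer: -3868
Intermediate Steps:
l(b) = 35 + b (l(b) = b + 35 = 35 + b)
-3929 + l(26) = -3929 + (35 + 26) = -3929 + 61 = -3868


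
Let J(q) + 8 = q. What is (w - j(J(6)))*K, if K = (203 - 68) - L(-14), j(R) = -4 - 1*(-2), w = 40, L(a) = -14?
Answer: 6258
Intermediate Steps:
J(q) = -8 + q
j(R) = -2 (j(R) = -4 + 2 = -2)
K = 149 (K = (203 - 68) - 1*(-14) = 135 + 14 = 149)
(w - j(J(6)))*K = (40 - 1*(-2))*149 = (40 + 2)*149 = 42*149 = 6258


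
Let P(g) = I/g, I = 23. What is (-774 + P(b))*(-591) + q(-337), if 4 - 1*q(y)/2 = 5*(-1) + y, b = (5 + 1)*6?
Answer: 5492981/12 ≈ 4.5775e+5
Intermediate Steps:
b = 36 (b = 6*6 = 36)
P(g) = 23/g
q(y) = 18 - 2*y (q(y) = 8 - 2*(5*(-1) + y) = 8 - 2*(-5 + y) = 8 + (10 - 2*y) = 18 - 2*y)
(-774 + P(b))*(-591) + q(-337) = (-774 + 23/36)*(-591) + (18 - 2*(-337)) = (-774 + 23*(1/36))*(-591) + (18 + 674) = (-774 + 23/36)*(-591) + 692 = -27841/36*(-591) + 692 = 5484677/12 + 692 = 5492981/12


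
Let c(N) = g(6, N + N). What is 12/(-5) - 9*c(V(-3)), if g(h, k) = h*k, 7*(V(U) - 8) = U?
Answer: -28704/35 ≈ -820.11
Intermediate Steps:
V(U) = 8 + U/7
c(N) = 12*N (c(N) = 6*(N + N) = 6*(2*N) = 12*N)
12/(-5) - 9*c(V(-3)) = 12/(-5) - 108*(8 + (⅐)*(-3)) = 12*(-⅕) - 108*(8 - 3/7) = -12/5 - 108*53/7 = -12/5 - 9*636/7 = -12/5 - 5724/7 = -28704/35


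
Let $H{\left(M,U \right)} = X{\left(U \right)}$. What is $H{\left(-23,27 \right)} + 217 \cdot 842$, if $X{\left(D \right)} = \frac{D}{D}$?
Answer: $182715$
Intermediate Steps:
$X{\left(D \right)} = 1$
$H{\left(M,U \right)} = 1$
$H{\left(-23,27 \right)} + 217 \cdot 842 = 1 + 217 \cdot 842 = 1 + 182714 = 182715$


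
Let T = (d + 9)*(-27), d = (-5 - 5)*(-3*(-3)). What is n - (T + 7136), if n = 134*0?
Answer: -9323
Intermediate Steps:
d = -90 (d = -10*9 = -90)
T = 2187 (T = (-90 + 9)*(-27) = -81*(-27) = 2187)
n = 0
n - (T + 7136) = 0 - (2187 + 7136) = 0 - 1*9323 = 0 - 9323 = -9323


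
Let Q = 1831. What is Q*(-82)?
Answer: -150142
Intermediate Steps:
Q*(-82) = 1831*(-82) = -150142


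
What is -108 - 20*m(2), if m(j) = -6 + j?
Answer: -28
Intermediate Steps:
-108 - 20*m(2) = -108 - 20*(-6 + 2) = -108 - 20*(-4) = -108 + 80 = -28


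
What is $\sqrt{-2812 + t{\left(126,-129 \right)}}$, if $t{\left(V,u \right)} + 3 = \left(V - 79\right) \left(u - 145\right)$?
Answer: $i \sqrt{15693} \approx 125.27 i$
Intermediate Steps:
$t{\left(V,u \right)} = -3 + \left(-145 + u\right) \left(-79 + V\right)$ ($t{\left(V,u \right)} = -3 + \left(V - 79\right) \left(u - 145\right) = -3 + \left(-79 + V\right) \left(-145 + u\right) = -3 + \left(-145 + u\right) \left(-79 + V\right)$)
$\sqrt{-2812 + t{\left(126,-129 \right)}} = \sqrt{-2812 + \left(11452 - 18270 - -10191 + 126 \left(-129\right)\right)} = \sqrt{-2812 + \left(11452 - 18270 + 10191 - 16254\right)} = \sqrt{-2812 - 12881} = \sqrt{-15693} = i \sqrt{15693}$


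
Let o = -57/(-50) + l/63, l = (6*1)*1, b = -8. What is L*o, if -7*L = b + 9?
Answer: -1297/7350 ≈ -0.17646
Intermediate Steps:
l = 6 (l = 6*1 = 6)
L = -⅐ (L = -(-8 + 9)/7 = -⅐*1 = -⅐ ≈ -0.14286)
o = 1297/1050 (o = -57/(-50) + 6/63 = -57*(-1/50) + 6*(1/63) = 57/50 + 2/21 = 1297/1050 ≈ 1.2352)
L*o = -⅐*1297/1050 = -1297/7350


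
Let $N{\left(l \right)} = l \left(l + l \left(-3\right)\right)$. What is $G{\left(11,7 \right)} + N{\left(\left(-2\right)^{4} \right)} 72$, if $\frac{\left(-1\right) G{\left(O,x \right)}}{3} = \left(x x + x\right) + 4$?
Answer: $-37044$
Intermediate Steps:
$G{\left(O,x \right)} = -12 - 3 x - 3 x^{2}$ ($G{\left(O,x \right)} = - 3 \left(\left(x x + x\right) + 4\right) = - 3 \left(\left(x^{2} + x\right) + 4\right) = - 3 \left(\left(x + x^{2}\right) + 4\right) = - 3 \left(4 + x + x^{2}\right) = -12 - 3 x - 3 x^{2}$)
$N{\left(l \right)} = - 2 l^{2}$ ($N{\left(l \right)} = l \left(l - 3 l\right) = l \left(- 2 l\right) = - 2 l^{2}$)
$G{\left(11,7 \right)} + N{\left(\left(-2\right)^{4} \right)} 72 = \left(-12 - 21 - 3 \cdot 7^{2}\right) + - 2 \left(\left(-2\right)^{4}\right)^{2} \cdot 72 = \left(-12 - 21 - 147\right) + - 2 \cdot 16^{2} \cdot 72 = \left(-12 - 21 - 147\right) + \left(-2\right) 256 \cdot 72 = -180 - 36864 = -37044$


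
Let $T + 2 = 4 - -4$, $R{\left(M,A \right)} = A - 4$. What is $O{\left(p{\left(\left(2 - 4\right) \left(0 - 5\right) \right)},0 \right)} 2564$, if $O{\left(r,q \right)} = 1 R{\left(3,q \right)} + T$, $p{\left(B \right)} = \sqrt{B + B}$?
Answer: $5128$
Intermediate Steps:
$R{\left(M,A \right)} = -4 + A$ ($R{\left(M,A \right)} = A - 4 = -4 + A$)
$T = 6$ ($T = -2 + \left(4 - -4\right) = -2 + \left(4 + 4\right) = -2 + 8 = 6$)
$p{\left(B \right)} = \sqrt{2} \sqrt{B}$ ($p{\left(B \right)} = \sqrt{2 B} = \sqrt{2} \sqrt{B}$)
$O{\left(r,q \right)} = 2 + q$ ($O{\left(r,q \right)} = 1 \left(-4 + q\right) + 6 = \left(-4 + q\right) + 6 = 2 + q$)
$O{\left(p{\left(\left(2 - 4\right) \left(0 - 5\right) \right)},0 \right)} 2564 = \left(2 + 0\right) 2564 = 2 \cdot 2564 = 5128$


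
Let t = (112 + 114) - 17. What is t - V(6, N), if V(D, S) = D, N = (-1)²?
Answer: 203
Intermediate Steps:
N = 1
t = 209 (t = 226 - 17 = 209)
t - V(6, N) = 209 - 1*6 = 209 - 6 = 203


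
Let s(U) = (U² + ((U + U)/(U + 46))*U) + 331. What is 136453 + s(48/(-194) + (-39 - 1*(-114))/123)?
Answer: 398903450910897985/2916299066607 ≈ 1.3678e+5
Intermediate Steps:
s(U) = 331 + U² + 2*U²/(46 + U) (s(U) = (U² + ((2*U)/(46 + U))*U) + 331 = (U² + (2*U/(46 + U))*U) + 331 = (U² + 2*U²/(46 + U)) + 331 = 331 + U² + 2*U²/(46 + U))
136453 + s(48/(-194) + (-39 - 1*(-114))/123) = 136453 + (15226 + (48/(-194) + (-39 - 1*(-114))/123)³ + 48*(48/(-194) + (-39 - 1*(-114))/123)² + 331*(48/(-194) + (-39 - 1*(-114))/123))/(46 + (48/(-194) + (-39 - 1*(-114))/123)) = 136453 + (15226 + (48*(-1/194) + (-39 + 114)*(1/123))³ + 48*(48*(-1/194) + (-39 + 114)*(1/123))² + 331*(48*(-1/194) + (-39 + 114)*(1/123)))/(46 + (48*(-1/194) + (-39 + 114)*(1/123))) = 136453 + (15226 + (-24/97 + 75*(1/123))³ + 48*(-24/97 + 75*(1/123))² + 331*(-24/97 + 75*(1/123)))/(46 + (-24/97 + 75*(1/123))) = 136453 + (15226 + (-24/97 + 25/41)³ + 48*(-24/97 + 25/41)² + 331*(-24/97 + 25/41))/(46 + (-24/97 + 25/41)) = 136453 + (15226 + (1441/3977)³ + 48*(1441/3977)² + 331*(1441/3977))/(46 + 1441/3977) = 136453 + (15226 + 2992209121/62902335833 + 48*(2076481/15816529) + 476971/3977)/(184383/3977) = 136453 + 3977*(15226 + 2992209121/62902335833 + 99671088/15816529 + 476971/3977)/184383 = 136453 + (3977/184383)*(965694375173014/62902335833) = 136453 + 965694375173014/2916299066607 = 398903450910897985/2916299066607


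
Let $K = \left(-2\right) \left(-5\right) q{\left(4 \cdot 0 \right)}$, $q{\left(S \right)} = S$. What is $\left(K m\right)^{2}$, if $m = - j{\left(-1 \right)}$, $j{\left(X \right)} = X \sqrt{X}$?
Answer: $0$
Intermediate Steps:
$j{\left(X \right)} = X^{\frac{3}{2}}$
$m = i$ ($m = - \left(-1\right)^{\frac{3}{2}} = - \left(-1\right) i = i \approx 1.0 i$)
$K = 0$ ($K = \left(-2\right) \left(-5\right) 4 \cdot 0 = 10 \cdot 0 = 0$)
$\left(K m\right)^{2} = \left(0 i\right)^{2} = 0^{2} = 0$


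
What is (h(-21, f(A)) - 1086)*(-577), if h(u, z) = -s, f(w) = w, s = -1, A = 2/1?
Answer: 626045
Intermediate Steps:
A = 2 (A = 2*1 = 2)
h(u, z) = 1 (h(u, z) = -1*(-1) = 1)
(h(-21, f(A)) - 1086)*(-577) = (1 - 1086)*(-577) = -1085*(-577) = 626045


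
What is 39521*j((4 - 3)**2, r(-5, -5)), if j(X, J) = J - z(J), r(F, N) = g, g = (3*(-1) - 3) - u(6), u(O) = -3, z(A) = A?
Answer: 0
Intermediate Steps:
g = -3 (g = (3*(-1) - 3) - 1*(-3) = (-3 - 3) + 3 = -6 + 3 = -3)
r(F, N) = -3
j(X, J) = 0 (j(X, J) = J - J = 0)
39521*j((4 - 3)**2, r(-5, -5)) = 39521*0 = 0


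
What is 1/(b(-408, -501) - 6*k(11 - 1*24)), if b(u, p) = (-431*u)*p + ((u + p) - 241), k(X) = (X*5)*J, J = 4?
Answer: -1/88099438 ≈ -1.1351e-8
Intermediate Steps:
k(X) = 20*X (k(X) = (X*5)*4 = (5*X)*4 = 20*X)
b(u, p) = -241 + p + u - 431*p*u (b(u, p) = -431*p*u + ((p + u) - 241) = -431*p*u + (-241 + p + u) = -241 + p + u - 431*p*u)
1/(b(-408, -501) - 6*k(11 - 1*24)) = 1/((-241 - 501 - 408 - 431*(-501)*(-408)) - 120*(11 - 1*24)) = 1/((-241 - 501 - 408 - 88099848) - 120*(11 - 24)) = 1/(-88100998 - 120*(-13)) = 1/(-88100998 - 6*(-260)) = 1/(-88100998 + 1560) = 1/(-88099438) = -1/88099438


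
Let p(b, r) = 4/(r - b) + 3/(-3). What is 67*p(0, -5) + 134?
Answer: 67/5 ≈ 13.400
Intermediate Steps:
p(b, r) = -1 + 4/(r - b) (p(b, r) = 4/(r - b) + 3*(-⅓) = 4/(r - b) - 1 = -1 + 4/(r - b))
67*p(0, -5) + 134 = 67*((-4 - 5 - 1*0)/(0 - 1*(-5))) + 134 = 67*((-4 - 5 + 0)/(0 + 5)) + 134 = 67*(-9/5) + 134 = -603/5 + 134 = 67/5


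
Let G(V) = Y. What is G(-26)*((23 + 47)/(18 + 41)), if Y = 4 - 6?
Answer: -140/59 ≈ -2.3729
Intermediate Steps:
Y = -2
G(V) = -2
G(-26)*((23 + 47)/(18 + 41)) = -2*(23 + 47)/(18 + 41) = -140/59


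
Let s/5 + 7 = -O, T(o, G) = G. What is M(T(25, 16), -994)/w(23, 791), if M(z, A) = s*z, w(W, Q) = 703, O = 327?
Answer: -26720/703 ≈ -38.009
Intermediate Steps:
s = -1670 (s = -35 + 5*(-1*327) = -35 + 5*(-327) = -35 - 1635 = -1670)
M(z, A) = -1670*z
M(T(25, 16), -994)/w(23, 791) = -1670*16/703 = -26720*1/703 = -26720/703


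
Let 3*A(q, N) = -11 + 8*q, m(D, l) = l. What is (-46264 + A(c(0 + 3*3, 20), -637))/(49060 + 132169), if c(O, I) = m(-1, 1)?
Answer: -46265/181229 ≈ -0.25528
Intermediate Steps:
c(O, I) = 1
A(q, N) = -11/3 + 8*q/3 (A(q, N) = (-11 + 8*q)/3 = -11/3 + 8*q/3)
(-46264 + A(c(0 + 3*3, 20), -637))/(49060 + 132169) = (-46264 + (-11/3 + (8/3)*1))/(49060 + 132169) = (-46264 + (-11/3 + 8/3))/181229 = (-46264 - 1)*(1/181229) = -46265*1/181229 = -46265/181229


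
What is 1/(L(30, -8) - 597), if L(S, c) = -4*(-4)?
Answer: -1/581 ≈ -0.0017212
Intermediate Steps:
L(S, c) = 16
1/(L(30, -8) - 597) = 1/(16 - 597) = 1/(-581) = -1/581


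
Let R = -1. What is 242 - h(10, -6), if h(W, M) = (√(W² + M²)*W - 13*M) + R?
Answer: 165 - 20*√34 ≈ 48.381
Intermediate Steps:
h(W, M) = -1 - 13*M + W*√(M² + W²) (h(W, M) = (√(W² + M²)*W - 13*M) - 1 = (√(M² + W²)*W - 13*M) - 1 = (W*√(M² + W²) - 13*M) - 1 = (-13*M + W*√(M² + W²)) - 1 = -1 - 13*M + W*√(M² + W²))
242 - h(10, -6) = 242 - (-1 - 13*(-6) + 10*√((-6)² + 10²)) = 242 - (-1 + 78 + 10*√(36 + 100)) = 242 - (-1 + 78 + 10*√136) = 242 - (-1 + 78 + 10*(2*√34)) = 242 - (-1 + 78 + 20*√34) = 242 - (77 + 20*√34) = 242 + (-77 - 20*√34) = 165 - 20*√34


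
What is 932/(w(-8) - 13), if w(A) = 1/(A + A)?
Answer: -14912/209 ≈ -71.349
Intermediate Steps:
w(A) = 1/(2*A)
932/(w(-8) - 13) = 932/((½)/(-8) - 13) = 932/((½)*(-⅛) - 13) = 932/(-1/16 - 13) = 932/(-209/16) = -16/209*932 = -14912/209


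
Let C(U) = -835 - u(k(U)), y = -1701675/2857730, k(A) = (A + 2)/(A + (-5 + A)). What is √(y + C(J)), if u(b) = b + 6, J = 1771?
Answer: I*√42486354078090899070/224617578 ≈ 29.019*I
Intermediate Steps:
k(A) = (2 + A)/(-5 + 2*A)
y = -340335/571546 (y = -1701675*1/2857730 = -340335/571546 ≈ -0.59546)
u(b) = 6 + b
C(U) = -841 - (2 + U)/(-5 + 2*U) (C(U) = -835 - (6 + (2 + U)/(-5 + 2*U)) = -835 + (-6 - (2 + U)/(-5 + 2*U)) = -841 - (2 + U)/(-5 + 2*U))
√(y + C(J)) = √(-340335/571546 + 9*(467 - 187*1771)/(-5 + 2*1771)) = √(-340335/571546 + 9*(467 - 331177)/(-5 + 3542)) = √(-340335/571546 + 9*(-330710)/3537) = √(-340335/571546 + 9*(1/3537)*(-330710)) = √(-340335/571546 - 330710/393) = √(-189149729315/224617578) = I*√42486354078090899070/224617578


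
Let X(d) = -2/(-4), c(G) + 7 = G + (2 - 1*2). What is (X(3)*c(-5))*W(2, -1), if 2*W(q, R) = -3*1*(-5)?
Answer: -45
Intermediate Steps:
W(q, R) = 15/2 (W(q, R) = (-3*1*(-5))/2 = (-3*(-5))/2 = (½)*15 = 15/2)
c(G) = -7 + G (c(G) = -7 + (G + (2 - 1*2)) = -7 + (G + (2 - 2)) = -7 + (G + 0) = -7 + G)
X(d) = ½ (X(d) = -2*(-¼) = ½)
(X(3)*c(-5))*W(2, -1) = ((-7 - 5)/2)*(15/2) = ((½)*(-12))*(15/2) = -6*15/2 = -45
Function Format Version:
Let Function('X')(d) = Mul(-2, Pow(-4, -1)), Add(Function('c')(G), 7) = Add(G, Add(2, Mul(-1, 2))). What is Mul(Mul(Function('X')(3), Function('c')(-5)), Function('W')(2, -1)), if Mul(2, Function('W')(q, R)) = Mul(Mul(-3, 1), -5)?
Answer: -45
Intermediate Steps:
Function('W')(q, R) = Rational(15, 2) (Function('W')(q, R) = Mul(Rational(1, 2), Mul(Mul(-3, 1), -5)) = Mul(Rational(1, 2), Mul(-3, -5)) = Mul(Rational(1, 2), 15) = Rational(15, 2))
Function('c')(G) = Add(-7, G) (Function('c')(G) = Add(-7, Add(G, Add(2, Mul(-1, 2)))) = Add(-7, Add(G, Add(2, -2))) = Add(-7, Add(G, 0)) = Add(-7, G))
Function('X')(d) = Rational(1, 2) (Function('X')(d) = Mul(-2, Rational(-1, 4)) = Rational(1, 2))
Mul(Mul(Function('X')(3), Function('c')(-5)), Function('W')(2, -1)) = Mul(Mul(Rational(1, 2), Add(-7, -5)), Rational(15, 2)) = Mul(Mul(Rational(1, 2), -12), Rational(15, 2)) = Mul(-6, Rational(15, 2)) = -45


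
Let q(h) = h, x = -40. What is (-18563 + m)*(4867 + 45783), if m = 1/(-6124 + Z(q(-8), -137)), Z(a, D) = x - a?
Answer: -2893984719425/3078 ≈ -9.4022e+8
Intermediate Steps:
Z(a, D) = -40 - a
m = -1/6156 (m = 1/(-6124 + (-40 - 1*(-8))) = 1/(-6124 + (-40 + 8)) = 1/(-6124 - 32) = 1/(-6156) = -1/6156 ≈ -0.00016244)
(-18563 + m)*(4867 + 45783) = (-18563 - 1/6156)*(4867 + 45783) = -114273829/6156*50650 = -2893984719425/3078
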